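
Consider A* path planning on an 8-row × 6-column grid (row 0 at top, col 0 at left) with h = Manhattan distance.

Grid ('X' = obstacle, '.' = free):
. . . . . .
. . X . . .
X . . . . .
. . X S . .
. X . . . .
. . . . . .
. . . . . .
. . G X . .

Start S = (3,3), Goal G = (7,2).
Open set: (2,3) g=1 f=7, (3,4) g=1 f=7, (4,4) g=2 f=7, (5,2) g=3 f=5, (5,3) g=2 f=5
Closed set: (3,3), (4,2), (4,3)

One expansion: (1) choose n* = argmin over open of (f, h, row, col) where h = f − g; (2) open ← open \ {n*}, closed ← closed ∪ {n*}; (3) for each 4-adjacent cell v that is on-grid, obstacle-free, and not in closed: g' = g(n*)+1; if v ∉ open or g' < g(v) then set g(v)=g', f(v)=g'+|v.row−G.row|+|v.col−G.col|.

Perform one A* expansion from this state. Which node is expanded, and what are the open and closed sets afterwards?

step 1: expand (5,2) (f=5, h=2) → closed; open now [(2,3) g=1 f=7, (3,4) g=1 f=7, (4,4) g=2 f=7, (5,1) g=4 f=7, (5,3) g=2 f=5, (6,2) g=4 f=5]

expanded=(5,2); open=[(2,3) g=1 f=7, (3,4) g=1 f=7, (4,4) g=2 f=7, (5,1) g=4 f=7, (5,3) g=2 f=5, (6,2) g=4 f=5]; closed=[(3,3), (4,2), (4,3), (5,2)]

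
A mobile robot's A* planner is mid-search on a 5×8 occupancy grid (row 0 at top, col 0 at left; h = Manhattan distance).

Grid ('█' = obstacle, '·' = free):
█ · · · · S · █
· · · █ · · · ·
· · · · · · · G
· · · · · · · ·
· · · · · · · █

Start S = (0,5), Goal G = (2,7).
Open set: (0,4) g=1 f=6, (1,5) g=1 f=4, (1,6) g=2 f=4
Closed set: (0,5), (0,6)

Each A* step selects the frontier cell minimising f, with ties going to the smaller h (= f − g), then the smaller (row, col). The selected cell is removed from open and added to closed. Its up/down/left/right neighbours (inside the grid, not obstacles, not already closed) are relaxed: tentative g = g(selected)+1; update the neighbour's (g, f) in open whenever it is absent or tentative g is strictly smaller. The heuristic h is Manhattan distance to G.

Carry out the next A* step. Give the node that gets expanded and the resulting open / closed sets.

step 1: expand (1,6) (f=4, h=2) → closed; open now [(0,4) g=1 f=6, (1,5) g=1 f=4, (1,7) g=3 f=4, (2,6) g=3 f=4]

expanded=(1,6); open=[(0,4) g=1 f=6, (1,5) g=1 f=4, (1,7) g=3 f=4, (2,6) g=3 f=4]; closed=[(0,5), (0,6), (1,6)]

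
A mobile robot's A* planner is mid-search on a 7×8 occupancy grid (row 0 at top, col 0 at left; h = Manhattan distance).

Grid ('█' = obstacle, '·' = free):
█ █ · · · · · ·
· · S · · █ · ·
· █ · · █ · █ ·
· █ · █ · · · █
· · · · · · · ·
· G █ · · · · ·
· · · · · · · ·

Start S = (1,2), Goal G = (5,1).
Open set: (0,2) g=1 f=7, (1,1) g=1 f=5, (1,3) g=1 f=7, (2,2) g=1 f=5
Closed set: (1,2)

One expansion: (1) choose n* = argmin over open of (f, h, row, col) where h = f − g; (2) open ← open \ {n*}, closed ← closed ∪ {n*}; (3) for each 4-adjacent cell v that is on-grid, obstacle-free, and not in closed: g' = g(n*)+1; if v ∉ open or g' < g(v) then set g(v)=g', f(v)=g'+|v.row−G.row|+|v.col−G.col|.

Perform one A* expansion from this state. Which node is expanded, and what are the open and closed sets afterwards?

expanded=(1,1); open=[(0,2) g=1 f=7, (1,0) g=2 f=7, (1,3) g=1 f=7, (2,2) g=1 f=5]; closed=[(1,1), (1,2)]

step 1: expand (1,1) (f=5, h=4) → closed; open now [(0,2) g=1 f=7, (1,0) g=2 f=7, (1,3) g=1 f=7, (2,2) g=1 f=5]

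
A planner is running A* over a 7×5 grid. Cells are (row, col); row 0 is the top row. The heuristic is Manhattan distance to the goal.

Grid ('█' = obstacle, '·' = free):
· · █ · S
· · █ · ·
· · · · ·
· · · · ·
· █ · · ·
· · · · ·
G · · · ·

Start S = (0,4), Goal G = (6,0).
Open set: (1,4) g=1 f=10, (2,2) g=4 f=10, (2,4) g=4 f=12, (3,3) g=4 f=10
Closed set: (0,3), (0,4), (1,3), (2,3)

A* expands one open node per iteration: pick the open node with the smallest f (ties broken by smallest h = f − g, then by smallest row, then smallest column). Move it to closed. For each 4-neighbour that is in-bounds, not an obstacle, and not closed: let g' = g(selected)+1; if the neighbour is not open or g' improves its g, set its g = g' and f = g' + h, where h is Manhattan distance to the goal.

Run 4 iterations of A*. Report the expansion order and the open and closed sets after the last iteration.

order=[(2,2) → (2,1) → (2,0) → (3,0)]; open=[(1,0) g=7 f=12, (1,1) g=6 f=12, (1,4) g=1 f=10, (2,4) g=4 f=12, (3,1) g=6 f=10, (3,2) g=5 f=10, (3,3) g=4 f=10, (4,0) g=8 f=10]; closed=[(0,3), (0,4), (1,3), (2,0), (2,1), (2,2), (2,3), (3,0)]

step 1: expand (2,2) (f=10, h=6) → closed; open now [(1,4) g=1 f=10, (2,1) g=5 f=10, (2,4) g=4 f=12, (3,2) g=5 f=10, (3,3) g=4 f=10]
step 2: expand (2,1) (f=10, h=5) → closed; open now [(1,1) g=6 f=12, (1,4) g=1 f=10, (2,0) g=6 f=10, (2,4) g=4 f=12, (3,1) g=6 f=10, (3,2) g=5 f=10, (3,3) g=4 f=10]
step 3: expand (2,0) (f=10, h=4) → closed; open now [(1,0) g=7 f=12, (1,1) g=6 f=12, (1,4) g=1 f=10, (2,4) g=4 f=12, (3,0) g=7 f=10, (3,1) g=6 f=10, (3,2) g=5 f=10, (3,3) g=4 f=10]
step 4: expand (3,0) (f=10, h=3) → closed; open now [(1,0) g=7 f=12, (1,1) g=6 f=12, (1,4) g=1 f=10, (2,4) g=4 f=12, (3,1) g=6 f=10, (3,2) g=5 f=10, (3,3) g=4 f=10, (4,0) g=8 f=10]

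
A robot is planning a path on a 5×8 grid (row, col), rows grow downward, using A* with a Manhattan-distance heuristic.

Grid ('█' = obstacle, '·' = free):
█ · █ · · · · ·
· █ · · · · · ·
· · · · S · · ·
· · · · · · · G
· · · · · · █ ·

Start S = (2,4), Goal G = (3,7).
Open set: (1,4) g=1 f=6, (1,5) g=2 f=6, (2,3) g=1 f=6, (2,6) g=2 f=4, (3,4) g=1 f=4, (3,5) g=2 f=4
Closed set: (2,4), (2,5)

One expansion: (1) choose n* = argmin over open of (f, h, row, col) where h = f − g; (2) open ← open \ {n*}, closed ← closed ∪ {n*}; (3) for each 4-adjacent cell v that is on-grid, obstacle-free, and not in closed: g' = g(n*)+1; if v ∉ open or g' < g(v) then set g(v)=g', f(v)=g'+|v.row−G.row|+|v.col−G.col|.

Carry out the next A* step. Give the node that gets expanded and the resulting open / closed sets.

step 1: expand (2,6) (f=4, h=2) → closed; open now [(1,4) g=1 f=6, (1,5) g=2 f=6, (1,6) g=3 f=6, (2,3) g=1 f=6, (2,7) g=3 f=4, (3,4) g=1 f=4, (3,5) g=2 f=4, (3,6) g=3 f=4]

expanded=(2,6); open=[(1,4) g=1 f=6, (1,5) g=2 f=6, (1,6) g=3 f=6, (2,3) g=1 f=6, (2,7) g=3 f=4, (3,4) g=1 f=4, (3,5) g=2 f=4, (3,6) g=3 f=4]; closed=[(2,4), (2,5), (2,6)]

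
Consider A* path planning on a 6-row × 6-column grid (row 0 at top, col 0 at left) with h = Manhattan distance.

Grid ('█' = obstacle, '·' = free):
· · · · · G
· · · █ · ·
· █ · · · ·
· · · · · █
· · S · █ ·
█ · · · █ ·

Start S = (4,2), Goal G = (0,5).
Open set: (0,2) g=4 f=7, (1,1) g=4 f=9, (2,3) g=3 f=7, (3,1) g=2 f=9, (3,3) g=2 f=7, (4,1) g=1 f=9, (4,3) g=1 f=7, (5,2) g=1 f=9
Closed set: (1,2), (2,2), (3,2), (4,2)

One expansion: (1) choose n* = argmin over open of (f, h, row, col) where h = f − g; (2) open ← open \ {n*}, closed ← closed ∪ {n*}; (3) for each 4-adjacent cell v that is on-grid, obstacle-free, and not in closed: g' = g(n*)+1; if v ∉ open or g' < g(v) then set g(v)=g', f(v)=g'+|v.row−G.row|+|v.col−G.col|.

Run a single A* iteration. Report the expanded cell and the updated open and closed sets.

expanded=(0,2); open=[(0,1) g=5 f=9, (0,3) g=5 f=7, (1,1) g=4 f=9, (2,3) g=3 f=7, (3,1) g=2 f=9, (3,3) g=2 f=7, (4,1) g=1 f=9, (4,3) g=1 f=7, (5,2) g=1 f=9]; closed=[(0,2), (1,2), (2,2), (3,2), (4,2)]

step 1: expand (0,2) (f=7, h=3) → closed; open now [(0,1) g=5 f=9, (0,3) g=5 f=7, (1,1) g=4 f=9, (2,3) g=3 f=7, (3,1) g=2 f=9, (3,3) g=2 f=7, (4,1) g=1 f=9, (4,3) g=1 f=7, (5,2) g=1 f=9]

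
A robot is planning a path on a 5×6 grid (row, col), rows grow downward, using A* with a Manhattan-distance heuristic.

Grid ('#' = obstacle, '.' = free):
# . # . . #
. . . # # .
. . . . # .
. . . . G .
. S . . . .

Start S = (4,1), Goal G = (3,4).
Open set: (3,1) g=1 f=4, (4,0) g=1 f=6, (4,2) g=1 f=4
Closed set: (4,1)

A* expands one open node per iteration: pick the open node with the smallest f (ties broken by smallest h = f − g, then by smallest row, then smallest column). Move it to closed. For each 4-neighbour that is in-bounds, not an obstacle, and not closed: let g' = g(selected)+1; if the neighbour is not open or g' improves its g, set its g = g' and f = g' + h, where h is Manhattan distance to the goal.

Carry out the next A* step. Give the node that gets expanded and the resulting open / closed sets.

step 1: expand (3,1) (f=4, h=3) → closed; open now [(2,1) g=2 f=6, (3,0) g=2 f=6, (3,2) g=2 f=4, (4,0) g=1 f=6, (4,2) g=1 f=4]

expanded=(3,1); open=[(2,1) g=2 f=6, (3,0) g=2 f=6, (3,2) g=2 f=4, (4,0) g=1 f=6, (4,2) g=1 f=4]; closed=[(3,1), (4,1)]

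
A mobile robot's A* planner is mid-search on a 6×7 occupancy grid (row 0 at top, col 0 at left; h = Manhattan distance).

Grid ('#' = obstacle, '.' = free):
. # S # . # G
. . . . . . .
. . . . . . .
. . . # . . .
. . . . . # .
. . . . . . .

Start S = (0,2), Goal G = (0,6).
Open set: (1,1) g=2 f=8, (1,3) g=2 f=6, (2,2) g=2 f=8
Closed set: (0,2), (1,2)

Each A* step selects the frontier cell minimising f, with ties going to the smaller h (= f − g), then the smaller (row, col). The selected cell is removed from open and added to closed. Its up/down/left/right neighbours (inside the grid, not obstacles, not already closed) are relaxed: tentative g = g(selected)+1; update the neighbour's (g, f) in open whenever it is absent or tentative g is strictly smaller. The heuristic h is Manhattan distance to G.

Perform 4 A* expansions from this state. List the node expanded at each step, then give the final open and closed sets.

order=[(1,3) → (1,4) → (0,4) → (1,5)]; open=[(1,1) g=2 f=8, (1,6) g=5 f=6, (2,2) g=2 f=8, (2,3) g=3 f=8, (2,4) g=4 f=8, (2,5) g=5 f=8]; closed=[(0,2), (0,4), (1,2), (1,3), (1,4), (1,5)]

step 1: expand (1,3) (f=6, h=4) → closed; open now [(1,1) g=2 f=8, (1,4) g=3 f=6, (2,2) g=2 f=8, (2,3) g=3 f=8]
step 2: expand (1,4) (f=6, h=3) → closed; open now [(0,4) g=4 f=6, (1,1) g=2 f=8, (1,5) g=4 f=6, (2,2) g=2 f=8, (2,3) g=3 f=8, (2,4) g=4 f=8]
step 3: expand (0,4) (f=6, h=2) → closed; open now [(1,1) g=2 f=8, (1,5) g=4 f=6, (2,2) g=2 f=8, (2,3) g=3 f=8, (2,4) g=4 f=8]
step 4: expand (1,5) (f=6, h=2) → closed; open now [(1,1) g=2 f=8, (1,6) g=5 f=6, (2,2) g=2 f=8, (2,3) g=3 f=8, (2,4) g=4 f=8, (2,5) g=5 f=8]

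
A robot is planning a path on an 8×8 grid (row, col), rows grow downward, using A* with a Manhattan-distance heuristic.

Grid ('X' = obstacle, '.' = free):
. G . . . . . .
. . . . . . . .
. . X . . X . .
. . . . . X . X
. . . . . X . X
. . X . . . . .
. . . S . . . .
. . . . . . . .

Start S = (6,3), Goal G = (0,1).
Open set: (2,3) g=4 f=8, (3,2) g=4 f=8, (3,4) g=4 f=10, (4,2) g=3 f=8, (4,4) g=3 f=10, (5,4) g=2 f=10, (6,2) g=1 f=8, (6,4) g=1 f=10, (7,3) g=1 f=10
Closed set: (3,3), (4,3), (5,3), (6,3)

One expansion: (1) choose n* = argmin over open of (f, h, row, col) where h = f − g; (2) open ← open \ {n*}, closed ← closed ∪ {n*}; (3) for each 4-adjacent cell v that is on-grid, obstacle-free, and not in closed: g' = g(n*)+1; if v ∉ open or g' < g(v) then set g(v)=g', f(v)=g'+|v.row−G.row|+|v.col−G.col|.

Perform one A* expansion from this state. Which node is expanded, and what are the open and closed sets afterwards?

expanded=(2,3); open=[(1,3) g=5 f=8, (2,4) g=5 f=10, (3,2) g=4 f=8, (3,4) g=4 f=10, (4,2) g=3 f=8, (4,4) g=3 f=10, (5,4) g=2 f=10, (6,2) g=1 f=8, (6,4) g=1 f=10, (7,3) g=1 f=10]; closed=[(2,3), (3,3), (4,3), (5,3), (6,3)]

step 1: expand (2,3) (f=8, h=4) → closed; open now [(1,3) g=5 f=8, (2,4) g=5 f=10, (3,2) g=4 f=8, (3,4) g=4 f=10, (4,2) g=3 f=8, (4,4) g=3 f=10, (5,4) g=2 f=10, (6,2) g=1 f=8, (6,4) g=1 f=10, (7,3) g=1 f=10]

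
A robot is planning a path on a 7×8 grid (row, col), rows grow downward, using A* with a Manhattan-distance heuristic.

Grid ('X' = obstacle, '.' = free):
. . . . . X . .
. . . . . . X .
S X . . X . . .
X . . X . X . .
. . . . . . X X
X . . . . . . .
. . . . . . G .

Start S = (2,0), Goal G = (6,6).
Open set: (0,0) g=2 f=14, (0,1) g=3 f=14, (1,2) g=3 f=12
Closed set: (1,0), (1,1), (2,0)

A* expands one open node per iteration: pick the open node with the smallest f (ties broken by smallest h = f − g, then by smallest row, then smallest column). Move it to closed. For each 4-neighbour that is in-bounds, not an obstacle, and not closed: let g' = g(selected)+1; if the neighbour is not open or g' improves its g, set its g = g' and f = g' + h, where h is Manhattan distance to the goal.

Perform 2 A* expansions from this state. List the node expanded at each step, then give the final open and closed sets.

order=[(1,2) → (1,3)]; open=[(0,0) g=2 f=14, (0,1) g=3 f=14, (0,2) g=4 f=14, (0,3) g=5 f=14, (1,4) g=5 f=12, (2,2) g=4 f=12, (2,3) g=5 f=12]; closed=[(1,0), (1,1), (1,2), (1,3), (2,0)]

step 1: expand (1,2) (f=12, h=9) → closed; open now [(0,0) g=2 f=14, (0,1) g=3 f=14, (0,2) g=4 f=14, (1,3) g=4 f=12, (2,2) g=4 f=12]
step 2: expand (1,3) (f=12, h=8) → closed; open now [(0,0) g=2 f=14, (0,1) g=3 f=14, (0,2) g=4 f=14, (0,3) g=5 f=14, (1,4) g=5 f=12, (2,2) g=4 f=12, (2,3) g=5 f=12]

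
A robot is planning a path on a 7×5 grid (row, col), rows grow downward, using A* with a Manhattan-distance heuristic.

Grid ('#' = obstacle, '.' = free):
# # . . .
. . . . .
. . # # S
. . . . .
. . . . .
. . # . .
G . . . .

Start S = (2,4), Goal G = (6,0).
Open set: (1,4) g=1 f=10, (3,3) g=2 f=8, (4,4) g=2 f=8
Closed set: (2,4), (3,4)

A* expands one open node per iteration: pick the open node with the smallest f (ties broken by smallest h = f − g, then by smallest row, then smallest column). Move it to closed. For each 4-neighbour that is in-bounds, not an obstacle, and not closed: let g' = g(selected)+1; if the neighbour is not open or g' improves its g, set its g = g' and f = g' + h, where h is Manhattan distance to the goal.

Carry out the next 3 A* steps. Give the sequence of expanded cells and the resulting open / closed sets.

step 1: expand (3,3) (f=8, h=6) → closed; open now [(1,4) g=1 f=10, (3,2) g=3 f=8, (4,3) g=3 f=8, (4,4) g=2 f=8]
step 2: expand (3,2) (f=8, h=5) → closed; open now [(1,4) g=1 f=10, (3,1) g=4 f=8, (4,2) g=4 f=8, (4,3) g=3 f=8, (4,4) g=2 f=8]
step 3: expand (3,1) (f=8, h=4) → closed; open now [(1,4) g=1 f=10, (2,1) g=5 f=10, (3,0) g=5 f=8, (4,1) g=5 f=8, (4,2) g=4 f=8, (4,3) g=3 f=8, (4,4) g=2 f=8]

order=[(3,3) → (3,2) → (3,1)]; open=[(1,4) g=1 f=10, (2,1) g=5 f=10, (3,0) g=5 f=8, (4,1) g=5 f=8, (4,2) g=4 f=8, (4,3) g=3 f=8, (4,4) g=2 f=8]; closed=[(2,4), (3,1), (3,2), (3,3), (3,4)]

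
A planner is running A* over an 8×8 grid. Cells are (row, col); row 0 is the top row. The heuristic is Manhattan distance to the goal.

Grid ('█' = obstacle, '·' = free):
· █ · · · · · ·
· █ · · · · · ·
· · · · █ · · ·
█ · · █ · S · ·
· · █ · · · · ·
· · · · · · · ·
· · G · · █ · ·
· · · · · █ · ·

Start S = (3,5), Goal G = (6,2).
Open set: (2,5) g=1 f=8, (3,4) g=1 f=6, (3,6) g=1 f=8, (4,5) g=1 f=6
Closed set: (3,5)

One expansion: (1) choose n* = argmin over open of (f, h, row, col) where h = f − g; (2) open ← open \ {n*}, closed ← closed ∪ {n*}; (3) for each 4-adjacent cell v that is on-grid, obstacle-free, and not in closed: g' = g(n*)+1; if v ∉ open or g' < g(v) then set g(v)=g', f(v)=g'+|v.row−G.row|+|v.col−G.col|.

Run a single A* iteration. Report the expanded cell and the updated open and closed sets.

step 1: expand (3,4) (f=6, h=5) → closed; open now [(2,5) g=1 f=8, (3,6) g=1 f=8, (4,4) g=2 f=6, (4,5) g=1 f=6]

expanded=(3,4); open=[(2,5) g=1 f=8, (3,6) g=1 f=8, (4,4) g=2 f=6, (4,5) g=1 f=6]; closed=[(3,4), (3,5)]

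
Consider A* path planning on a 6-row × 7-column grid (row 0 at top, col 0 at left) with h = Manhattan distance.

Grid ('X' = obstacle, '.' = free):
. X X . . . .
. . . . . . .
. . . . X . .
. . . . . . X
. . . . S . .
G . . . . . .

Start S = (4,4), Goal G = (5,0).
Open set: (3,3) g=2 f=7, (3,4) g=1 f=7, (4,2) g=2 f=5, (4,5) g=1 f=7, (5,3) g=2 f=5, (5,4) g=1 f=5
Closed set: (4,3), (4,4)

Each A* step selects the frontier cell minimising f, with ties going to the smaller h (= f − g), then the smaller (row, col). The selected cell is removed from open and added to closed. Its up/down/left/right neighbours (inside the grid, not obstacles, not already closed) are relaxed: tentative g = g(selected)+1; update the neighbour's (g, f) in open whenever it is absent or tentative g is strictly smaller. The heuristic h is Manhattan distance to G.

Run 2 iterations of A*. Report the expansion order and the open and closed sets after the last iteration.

step 1: expand (4,2) (f=5, h=3) → closed; open now [(3,2) g=3 f=7, (3,3) g=2 f=7, (3,4) g=1 f=7, (4,1) g=3 f=5, (4,5) g=1 f=7, (5,2) g=3 f=5, (5,3) g=2 f=5, (5,4) g=1 f=5]
step 2: expand (4,1) (f=5, h=2) → closed; open now [(3,1) g=4 f=7, (3,2) g=3 f=7, (3,3) g=2 f=7, (3,4) g=1 f=7, (4,0) g=4 f=5, (4,5) g=1 f=7, (5,1) g=4 f=5, (5,2) g=3 f=5, (5,3) g=2 f=5, (5,4) g=1 f=5]

order=[(4,2) → (4,1)]; open=[(3,1) g=4 f=7, (3,2) g=3 f=7, (3,3) g=2 f=7, (3,4) g=1 f=7, (4,0) g=4 f=5, (4,5) g=1 f=7, (5,1) g=4 f=5, (5,2) g=3 f=5, (5,3) g=2 f=5, (5,4) g=1 f=5]; closed=[(4,1), (4,2), (4,3), (4,4)]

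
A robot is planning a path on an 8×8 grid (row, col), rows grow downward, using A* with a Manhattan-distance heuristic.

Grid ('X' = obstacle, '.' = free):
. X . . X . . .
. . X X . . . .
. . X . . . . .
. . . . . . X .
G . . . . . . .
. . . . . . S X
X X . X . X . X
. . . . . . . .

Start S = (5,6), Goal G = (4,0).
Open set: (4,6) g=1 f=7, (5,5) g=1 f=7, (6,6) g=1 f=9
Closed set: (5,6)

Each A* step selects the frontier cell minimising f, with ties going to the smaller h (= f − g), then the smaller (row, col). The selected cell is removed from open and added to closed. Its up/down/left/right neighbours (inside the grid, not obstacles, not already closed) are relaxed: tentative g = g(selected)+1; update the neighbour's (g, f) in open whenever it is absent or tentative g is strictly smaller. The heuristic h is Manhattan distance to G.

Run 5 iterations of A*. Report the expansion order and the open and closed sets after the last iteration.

order=[(4,6) → (4,5) → (4,4) → (4,3) → (4,2)]; open=[(3,2) g=6 f=9, (3,3) g=5 f=9, (3,4) g=4 f=9, (3,5) g=3 f=9, (4,1) g=6 f=7, (4,7) g=2 f=9, (5,2) g=6 f=9, (5,3) g=5 f=9, (5,4) g=4 f=9, (5,5) g=1 f=7, (6,6) g=1 f=9]; closed=[(4,2), (4,3), (4,4), (4,5), (4,6), (5,6)]

step 1: expand (4,6) (f=7, h=6) → closed; open now [(4,5) g=2 f=7, (4,7) g=2 f=9, (5,5) g=1 f=7, (6,6) g=1 f=9]
step 2: expand (4,5) (f=7, h=5) → closed; open now [(3,5) g=3 f=9, (4,4) g=3 f=7, (4,7) g=2 f=9, (5,5) g=1 f=7, (6,6) g=1 f=9]
step 3: expand (4,4) (f=7, h=4) → closed; open now [(3,4) g=4 f=9, (3,5) g=3 f=9, (4,3) g=4 f=7, (4,7) g=2 f=9, (5,4) g=4 f=9, (5,5) g=1 f=7, (6,6) g=1 f=9]
step 4: expand (4,3) (f=7, h=3) → closed; open now [(3,3) g=5 f=9, (3,4) g=4 f=9, (3,5) g=3 f=9, (4,2) g=5 f=7, (4,7) g=2 f=9, (5,3) g=5 f=9, (5,4) g=4 f=9, (5,5) g=1 f=7, (6,6) g=1 f=9]
step 5: expand (4,2) (f=7, h=2) → closed; open now [(3,2) g=6 f=9, (3,3) g=5 f=9, (3,4) g=4 f=9, (3,5) g=3 f=9, (4,1) g=6 f=7, (4,7) g=2 f=9, (5,2) g=6 f=9, (5,3) g=5 f=9, (5,4) g=4 f=9, (5,5) g=1 f=7, (6,6) g=1 f=9]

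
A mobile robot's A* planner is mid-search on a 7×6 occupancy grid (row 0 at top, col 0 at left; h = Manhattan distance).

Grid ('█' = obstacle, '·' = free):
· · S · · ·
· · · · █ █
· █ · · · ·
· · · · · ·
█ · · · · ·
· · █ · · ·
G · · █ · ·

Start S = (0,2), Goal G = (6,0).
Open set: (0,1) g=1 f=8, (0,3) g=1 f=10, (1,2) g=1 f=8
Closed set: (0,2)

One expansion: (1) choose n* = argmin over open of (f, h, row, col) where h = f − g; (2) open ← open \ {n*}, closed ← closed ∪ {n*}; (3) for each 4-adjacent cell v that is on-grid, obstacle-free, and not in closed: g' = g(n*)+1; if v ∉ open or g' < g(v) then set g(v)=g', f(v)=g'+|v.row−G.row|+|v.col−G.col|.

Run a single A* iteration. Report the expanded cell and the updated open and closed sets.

expanded=(0,1); open=[(0,0) g=2 f=8, (0,3) g=1 f=10, (1,1) g=2 f=8, (1,2) g=1 f=8]; closed=[(0,1), (0,2)]

step 1: expand (0,1) (f=8, h=7) → closed; open now [(0,0) g=2 f=8, (0,3) g=1 f=10, (1,1) g=2 f=8, (1,2) g=1 f=8]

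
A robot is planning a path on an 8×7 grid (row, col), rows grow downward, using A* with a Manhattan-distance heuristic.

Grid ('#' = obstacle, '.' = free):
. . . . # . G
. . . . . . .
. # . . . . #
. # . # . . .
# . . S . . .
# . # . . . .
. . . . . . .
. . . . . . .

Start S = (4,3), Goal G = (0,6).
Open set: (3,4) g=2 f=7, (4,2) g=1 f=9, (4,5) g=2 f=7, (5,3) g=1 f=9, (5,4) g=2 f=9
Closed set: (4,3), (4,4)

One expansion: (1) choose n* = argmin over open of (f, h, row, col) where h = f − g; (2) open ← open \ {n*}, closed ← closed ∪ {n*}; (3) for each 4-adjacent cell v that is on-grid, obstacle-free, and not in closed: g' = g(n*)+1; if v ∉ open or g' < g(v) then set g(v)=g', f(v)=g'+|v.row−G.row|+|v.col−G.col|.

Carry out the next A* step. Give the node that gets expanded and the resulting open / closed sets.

expanded=(3,4); open=[(2,4) g=3 f=7, (3,5) g=3 f=7, (4,2) g=1 f=9, (4,5) g=2 f=7, (5,3) g=1 f=9, (5,4) g=2 f=9]; closed=[(3,4), (4,3), (4,4)]

step 1: expand (3,4) (f=7, h=5) → closed; open now [(2,4) g=3 f=7, (3,5) g=3 f=7, (4,2) g=1 f=9, (4,5) g=2 f=7, (5,3) g=1 f=9, (5,4) g=2 f=9]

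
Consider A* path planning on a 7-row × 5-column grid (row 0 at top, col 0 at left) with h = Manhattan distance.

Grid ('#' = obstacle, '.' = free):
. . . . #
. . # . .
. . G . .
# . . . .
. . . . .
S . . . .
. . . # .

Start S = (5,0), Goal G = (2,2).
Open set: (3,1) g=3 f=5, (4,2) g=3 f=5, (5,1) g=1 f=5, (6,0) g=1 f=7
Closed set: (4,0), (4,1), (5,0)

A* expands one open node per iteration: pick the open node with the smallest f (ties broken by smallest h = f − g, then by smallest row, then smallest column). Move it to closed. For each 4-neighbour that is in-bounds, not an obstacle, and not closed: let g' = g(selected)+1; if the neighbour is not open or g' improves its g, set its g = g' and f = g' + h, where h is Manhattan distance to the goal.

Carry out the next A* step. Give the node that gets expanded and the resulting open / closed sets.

expanded=(3,1); open=[(2,1) g=4 f=5, (3,2) g=4 f=5, (4,2) g=3 f=5, (5,1) g=1 f=5, (6,0) g=1 f=7]; closed=[(3,1), (4,0), (4,1), (5,0)]

step 1: expand (3,1) (f=5, h=2) → closed; open now [(2,1) g=4 f=5, (3,2) g=4 f=5, (4,2) g=3 f=5, (5,1) g=1 f=5, (6,0) g=1 f=7]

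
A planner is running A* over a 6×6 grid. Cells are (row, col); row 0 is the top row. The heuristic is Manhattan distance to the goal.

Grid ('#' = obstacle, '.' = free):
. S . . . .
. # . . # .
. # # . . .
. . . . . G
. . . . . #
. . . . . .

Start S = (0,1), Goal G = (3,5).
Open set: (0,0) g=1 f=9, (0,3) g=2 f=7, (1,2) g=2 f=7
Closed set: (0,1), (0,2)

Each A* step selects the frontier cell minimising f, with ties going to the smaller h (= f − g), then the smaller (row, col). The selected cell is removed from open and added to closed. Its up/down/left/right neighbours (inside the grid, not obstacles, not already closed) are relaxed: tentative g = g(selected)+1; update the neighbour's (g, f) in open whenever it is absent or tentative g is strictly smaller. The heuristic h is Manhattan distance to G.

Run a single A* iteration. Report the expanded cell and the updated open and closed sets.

step 1: expand (0,3) (f=7, h=5) → closed; open now [(0,0) g=1 f=9, (0,4) g=3 f=7, (1,2) g=2 f=7, (1,3) g=3 f=7]

expanded=(0,3); open=[(0,0) g=1 f=9, (0,4) g=3 f=7, (1,2) g=2 f=7, (1,3) g=3 f=7]; closed=[(0,1), (0,2), (0,3)]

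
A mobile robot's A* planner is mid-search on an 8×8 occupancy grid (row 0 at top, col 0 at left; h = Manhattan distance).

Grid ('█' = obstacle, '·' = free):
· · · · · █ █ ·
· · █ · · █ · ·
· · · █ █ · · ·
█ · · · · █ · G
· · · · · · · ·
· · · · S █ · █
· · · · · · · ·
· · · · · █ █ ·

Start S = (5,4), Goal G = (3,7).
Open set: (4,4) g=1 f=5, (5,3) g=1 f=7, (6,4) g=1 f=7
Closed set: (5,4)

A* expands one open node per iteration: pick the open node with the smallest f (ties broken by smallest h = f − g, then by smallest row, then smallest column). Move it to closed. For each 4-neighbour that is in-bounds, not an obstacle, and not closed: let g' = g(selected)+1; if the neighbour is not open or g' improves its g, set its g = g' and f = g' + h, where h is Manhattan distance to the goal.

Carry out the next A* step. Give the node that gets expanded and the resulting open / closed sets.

expanded=(4,4); open=[(3,4) g=2 f=5, (4,3) g=2 f=7, (4,5) g=2 f=5, (5,3) g=1 f=7, (6,4) g=1 f=7]; closed=[(4,4), (5,4)]

step 1: expand (4,4) (f=5, h=4) → closed; open now [(3,4) g=2 f=5, (4,3) g=2 f=7, (4,5) g=2 f=5, (5,3) g=1 f=7, (6,4) g=1 f=7]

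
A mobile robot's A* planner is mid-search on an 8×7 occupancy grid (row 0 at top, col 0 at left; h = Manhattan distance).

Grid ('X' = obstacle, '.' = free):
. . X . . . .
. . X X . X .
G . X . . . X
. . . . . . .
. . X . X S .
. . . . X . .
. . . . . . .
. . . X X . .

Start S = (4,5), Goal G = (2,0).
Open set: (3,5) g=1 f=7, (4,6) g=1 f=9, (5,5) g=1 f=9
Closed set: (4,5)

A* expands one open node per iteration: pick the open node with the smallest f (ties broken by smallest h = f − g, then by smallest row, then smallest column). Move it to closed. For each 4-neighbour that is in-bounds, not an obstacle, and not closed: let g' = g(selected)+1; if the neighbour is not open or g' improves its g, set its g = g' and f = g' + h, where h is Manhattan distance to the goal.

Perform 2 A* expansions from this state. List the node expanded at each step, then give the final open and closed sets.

order=[(3,5) → (2,5)]; open=[(2,4) g=3 f=7, (3,4) g=2 f=7, (3,6) g=2 f=9, (4,6) g=1 f=9, (5,5) g=1 f=9]; closed=[(2,5), (3,5), (4,5)]

step 1: expand (3,5) (f=7, h=6) → closed; open now [(2,5) g=2 f=7, (3,4) g=2 f=7, (3,6) g=2 f=9, (4,6) g=1 f=9, (5,5) g=1 f=9]
step 2: expand (2,5) (f=7, h=5) → closed; open now [(2,4) g=3 f=7, (3,4) g=2 f=7, (3,6) g=2 f=9, (4,6) g=1 f=9, (5,5) g=1 f=9]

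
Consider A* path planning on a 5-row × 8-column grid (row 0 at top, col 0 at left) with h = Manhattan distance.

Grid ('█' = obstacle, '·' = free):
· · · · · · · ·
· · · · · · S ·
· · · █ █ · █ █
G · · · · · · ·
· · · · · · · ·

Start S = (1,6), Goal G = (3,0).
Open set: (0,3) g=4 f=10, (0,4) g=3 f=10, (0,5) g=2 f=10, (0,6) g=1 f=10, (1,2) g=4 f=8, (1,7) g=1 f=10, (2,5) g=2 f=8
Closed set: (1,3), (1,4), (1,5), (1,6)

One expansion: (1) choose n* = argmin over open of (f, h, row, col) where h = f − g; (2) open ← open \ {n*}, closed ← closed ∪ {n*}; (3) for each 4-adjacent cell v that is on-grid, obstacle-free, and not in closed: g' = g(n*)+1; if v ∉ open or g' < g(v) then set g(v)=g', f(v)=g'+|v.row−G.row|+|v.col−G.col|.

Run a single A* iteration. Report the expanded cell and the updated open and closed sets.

expanded=(1,2); open=[(0,2) g=5 f=10, (0,3) g=4 f=10, (0,4) g=3 f=10, (0,5) g=2 f=10, (0,6) g=1 f=10, (1,1) g=5 f=8, (1,7) g=1 f=10, (2,2) g=5 f=8, (2,5) g=2 f=8]; closed=[(1,2), (1,3), (1,4), (1,5), (1,6)]

step 1: expand (1,2) (f=8, h=4) → closed; open now [(0,2) g=5 f=10, (0,3) g=4 f=10, (0,4) g=3 f=10, (0,5) g=2 f=10, (0,6) g=1 f=10, (1,1) g=5 f=8, (1,7) g=1 f=10, (2,2) g=5 f=8, (2,5) g=2 f=8]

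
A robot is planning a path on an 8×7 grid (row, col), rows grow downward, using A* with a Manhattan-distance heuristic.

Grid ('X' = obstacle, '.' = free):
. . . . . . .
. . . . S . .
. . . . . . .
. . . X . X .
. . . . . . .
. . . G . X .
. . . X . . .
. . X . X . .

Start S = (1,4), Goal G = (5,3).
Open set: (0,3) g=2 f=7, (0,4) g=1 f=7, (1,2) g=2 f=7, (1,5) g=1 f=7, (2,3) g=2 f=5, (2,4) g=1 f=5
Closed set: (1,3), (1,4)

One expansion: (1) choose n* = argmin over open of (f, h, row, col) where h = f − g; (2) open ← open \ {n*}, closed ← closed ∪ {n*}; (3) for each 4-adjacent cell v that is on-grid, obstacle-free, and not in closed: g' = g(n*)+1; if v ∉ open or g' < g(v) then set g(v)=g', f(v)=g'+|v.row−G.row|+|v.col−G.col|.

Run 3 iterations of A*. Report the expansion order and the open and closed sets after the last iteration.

order=[(2,3) → (2,4) → (3,4)]; open=[(0,3) g=2 f=7, (0,4) g=1 f=7, (1,2) g=2 f=7, (1,5) g=1 f=7, (2,2) g=3 f=7, (2,5) g=2 f=7, (4,4) g=3 f=5]; closed=[(1,3), (1,4), (2,3), (2,4), (3,4)]

step 1: expand (2,3) (f=5, h=3) → closed; open now [(0,3) g=2 f=7, (0,4) g=1 f=7, (1,2) g=2 f=7, (1,5) g=1 f=7, (2,2) g=3 f=7, (2,4) g=1 f=5]
step 2: expand (2,4) (f=5, h=4) → closed; open now [(0,3) g=2 f=7, (0,4) g=1 f=7, (1,2) g=2 f=7, (1,5) g=1 f=7, (2,2) g=3 f=7, (2,5) g=2 f=7, (3,4) g=2 f=5]
step 3: expand (3,4) (f=5, h=3) → closed; open now [(0,3) g=2 f=7, (0,4) g=1 f=7, (1,2) g=2 f=7, (1,5) g=1 f=7, (2,2) g=3 f=7, (2,5) g=2 f=7, (4,4) g=3 f=5]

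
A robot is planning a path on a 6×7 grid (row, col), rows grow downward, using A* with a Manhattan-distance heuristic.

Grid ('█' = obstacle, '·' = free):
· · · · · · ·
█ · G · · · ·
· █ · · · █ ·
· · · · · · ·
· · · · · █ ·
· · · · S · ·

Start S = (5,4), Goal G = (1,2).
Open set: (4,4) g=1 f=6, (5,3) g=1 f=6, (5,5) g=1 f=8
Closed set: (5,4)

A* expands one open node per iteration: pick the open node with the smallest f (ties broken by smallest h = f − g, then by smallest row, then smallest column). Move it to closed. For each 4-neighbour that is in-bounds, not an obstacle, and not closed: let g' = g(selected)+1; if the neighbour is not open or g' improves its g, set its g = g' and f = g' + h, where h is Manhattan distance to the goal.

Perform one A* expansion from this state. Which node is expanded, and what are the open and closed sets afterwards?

step 1: expand (4,4) (f=6, h=5) → closed; open now [(3,4) g=2 f=6, (4,3) g=2 f=6, (5,3) g=1 f=6, (5,5) g=1 f=8]

expanded=(4,4); open=[(3,4) g=2 f=6, (4,3) g=2 f=6, (5,3) g=1 f=6, (5,5) g=1 f=8]; closed=[(4,4), (5,4)]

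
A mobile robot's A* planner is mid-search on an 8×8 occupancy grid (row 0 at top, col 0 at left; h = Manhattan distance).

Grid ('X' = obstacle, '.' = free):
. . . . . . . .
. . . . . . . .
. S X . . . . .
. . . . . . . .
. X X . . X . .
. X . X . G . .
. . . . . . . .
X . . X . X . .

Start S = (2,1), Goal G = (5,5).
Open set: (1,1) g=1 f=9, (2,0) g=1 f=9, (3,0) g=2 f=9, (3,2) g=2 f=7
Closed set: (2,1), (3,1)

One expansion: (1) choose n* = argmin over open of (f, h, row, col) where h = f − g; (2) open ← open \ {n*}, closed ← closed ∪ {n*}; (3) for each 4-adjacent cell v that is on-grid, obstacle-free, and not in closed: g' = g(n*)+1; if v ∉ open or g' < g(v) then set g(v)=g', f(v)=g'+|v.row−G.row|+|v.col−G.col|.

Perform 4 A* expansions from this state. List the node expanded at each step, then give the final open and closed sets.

step 1: expand (3,2) (f=7, h=5) → closed; open now [(1,1) g=1 f=9, (2,0) g=1 f=9, (3,0) g=2 f=9, (3,3) g=3 f=7]
step 2: expand (3,3) (f=7, h=4) → closed; open now [(1,1) g=1 f=9, (2,0) g=1 f=9, (2,3) g=4 f=9, (3,0) g=2 f=9, (3,4) g=4 f=7, (4,3) g=4 f=7]
step 3: expand (3,4) (f=7, h=3) → closed; open now [(1,1) g=1 f=9, (2,0) g=1 f=9, (2,3) g=4 f=9, (2,4) g=5 f=9, (3,0) g=2 f=9, (3,5) g=5 f=7, (4,3) g=4 f=7, (4,4) g=5 f=7]
step 4: expand (3,5) (f=7, h=2) → closed; open now [(1,1) g=1 f=9, (2,0) g=1 f=9, (2,3) g=4 f=9, (2,4) g=5 f=9, (2,5) g=6 f=9, (3,0) g=2 f=9, (3,6) g=6 f=9, (4,3) g=4 f=7, (4,4) g=5 f=7]

order=[(3,2) → (3,3) → (3,4) → (3,5)]; open=[(1,1) g=1 f=9, (2,0) g=1 f=9, (2,3) g=4 f=9, (2,4) g=5 f=9, (2,5) g=6 f=9, (3,0) g=2 f=9, (3,6) g=6 f=9, (4,3) g=4 f=7, (4,4) g=5 f=7]; closed=[(2,1), (3,1), (3,2), (3,3), (3,4), (3,5)]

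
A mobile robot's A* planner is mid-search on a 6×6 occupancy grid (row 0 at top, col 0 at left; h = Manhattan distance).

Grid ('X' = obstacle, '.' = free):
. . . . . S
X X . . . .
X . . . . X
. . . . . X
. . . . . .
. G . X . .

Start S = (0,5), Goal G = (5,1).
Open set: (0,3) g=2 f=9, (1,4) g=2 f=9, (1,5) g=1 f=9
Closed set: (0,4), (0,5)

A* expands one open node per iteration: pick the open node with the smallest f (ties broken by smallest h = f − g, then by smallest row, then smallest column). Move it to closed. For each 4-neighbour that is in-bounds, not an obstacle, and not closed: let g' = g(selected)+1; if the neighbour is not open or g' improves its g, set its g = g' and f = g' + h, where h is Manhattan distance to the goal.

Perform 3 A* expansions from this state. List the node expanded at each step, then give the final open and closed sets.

order=[(0,3) → (0,2) → (0,1)]; open=[(0,0) g=5 f=11, (1,2) g=4 f=9, (1,3) g=3 f=9, (1,4) g=2 f=9, (1,5) g=1 f=9]; closed=[(0,1), (0,2), (0,3), (0,4), (0,5)]

step 1: expand (0,3) (f=9, h=7) → closed; open now [(0,2) g=3 f=9, (1,3) g=3 f=9, (1,4) g=2 f=9, (1,5) g=1 f=9]
step 2: expand (0,2) (f=9, h=6) → closed; open now [(0,1) g=4 f=9, (1,2) g=4 f=9, (1,3) g=3 f=9, (1,4) g=2 f=9, (1,5) g=1 f=9]
step 3: expand (0,1) (f=9, h=5) → closed; open now [(0,0) g=5 f=11, (1,2) g=4 f=9, (1,3) g=3 f=9, (1,4) g=2 f=9, (1,5) g=1 f=9]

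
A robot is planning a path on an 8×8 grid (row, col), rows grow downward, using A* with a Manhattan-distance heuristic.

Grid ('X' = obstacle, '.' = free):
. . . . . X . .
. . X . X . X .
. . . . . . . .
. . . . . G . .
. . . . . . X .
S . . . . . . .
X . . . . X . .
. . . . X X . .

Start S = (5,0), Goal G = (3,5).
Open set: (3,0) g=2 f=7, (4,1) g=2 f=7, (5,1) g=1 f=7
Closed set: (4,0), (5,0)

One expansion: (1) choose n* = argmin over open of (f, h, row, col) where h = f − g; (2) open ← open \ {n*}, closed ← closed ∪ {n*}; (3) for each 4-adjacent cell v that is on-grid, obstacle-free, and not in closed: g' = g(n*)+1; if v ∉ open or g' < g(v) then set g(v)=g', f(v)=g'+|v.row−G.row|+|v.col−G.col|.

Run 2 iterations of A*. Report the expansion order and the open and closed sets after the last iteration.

order=[(3,0) → (3,1)]; open=[(2,0) g=3 f=9, (2,1) g=4 f=9, (3,2) g=4 f=7, (4,1) g=2 f=7, (5,1) g=1 f=7]; closed=[(3,0), (3,1), (4,0), (5,0)]

step 1: expand (3,0) (f=7, h=5) → closed; open now [(2,0) g=3 f=9, (3,1) g=3 f=7, (4,1) g=2 f=7, (5,1) g=1 f=7]
step 2: expand (3,1) (f=7, h=4) → closed; open now [(2,0) g=3 f=9, (2,1) g=4 f=9, (3,2) g=4 f=7, (4,1) g=2 f=7, (5,1) g=1 f=7]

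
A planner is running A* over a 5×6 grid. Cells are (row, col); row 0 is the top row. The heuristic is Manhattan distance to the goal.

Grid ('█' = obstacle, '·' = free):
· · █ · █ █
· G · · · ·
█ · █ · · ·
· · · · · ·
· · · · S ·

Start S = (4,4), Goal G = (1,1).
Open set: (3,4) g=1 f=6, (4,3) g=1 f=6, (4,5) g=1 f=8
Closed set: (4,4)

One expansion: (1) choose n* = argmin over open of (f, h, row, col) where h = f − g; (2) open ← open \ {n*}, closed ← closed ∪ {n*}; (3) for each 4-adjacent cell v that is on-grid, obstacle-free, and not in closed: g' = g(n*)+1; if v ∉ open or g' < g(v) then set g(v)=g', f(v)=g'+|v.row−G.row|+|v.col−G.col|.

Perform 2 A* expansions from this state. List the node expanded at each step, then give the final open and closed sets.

order=[(3,4) → (2,4)]; open=[(1,4) g=3 f=6, (2,3) g=3 f=6, (2,5) g=3 f=8, (3,3) g=2 f=6, (3,5) g=2 f=8, (4,3) g=1 f=6, (4,5) g=1 f=8]; closed=[(2,4), (3,4), (4,4)]

step 1: expand (3,4) (f=6, h=5) → closed; open now [(2,4) g=2 f=6, (3,3) g=2 f=6, (3,5) g=2 f=8, (4,3) g=1 f=6, (4,5) g=1 f=8]
step 2: expand (2,4) (f=6, h=4) → closed; open now [(1,4) g=3 f=6, (2,3) g=3 f=6, (2,5) g=3 f=8, (3,3) g=2 f=6, (3,5) g=2 f=8, (4,3) g=1 f=6, (4,5) g=1 f=8]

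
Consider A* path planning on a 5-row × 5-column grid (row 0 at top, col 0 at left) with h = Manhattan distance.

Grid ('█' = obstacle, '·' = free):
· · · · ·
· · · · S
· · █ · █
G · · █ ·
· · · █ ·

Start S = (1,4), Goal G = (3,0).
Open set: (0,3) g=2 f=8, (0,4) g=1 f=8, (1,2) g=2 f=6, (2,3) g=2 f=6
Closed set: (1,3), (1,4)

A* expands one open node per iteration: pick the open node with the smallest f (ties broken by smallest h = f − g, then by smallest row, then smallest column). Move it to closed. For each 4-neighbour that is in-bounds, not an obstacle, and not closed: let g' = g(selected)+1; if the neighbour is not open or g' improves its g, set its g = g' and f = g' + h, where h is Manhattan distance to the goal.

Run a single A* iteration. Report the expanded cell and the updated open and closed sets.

step 1: expand (1,2) (f=6, h=4) → closed; open now [(0,2) g=3 f=8, (0,3) g=2 f=8, (0,4) g=1 f=8, (1,1) g=3 f=6, (2,3) g=2 f=6]

expanded=(1,2); open=[(0,2) g=3 f=8, (0,3) g=2 f=8, (0,4) g=1 f=8, (1,1) g=3 f=6, (2,3) g=2 f=6]; closed=[(1,2), (1,3), (1,4)]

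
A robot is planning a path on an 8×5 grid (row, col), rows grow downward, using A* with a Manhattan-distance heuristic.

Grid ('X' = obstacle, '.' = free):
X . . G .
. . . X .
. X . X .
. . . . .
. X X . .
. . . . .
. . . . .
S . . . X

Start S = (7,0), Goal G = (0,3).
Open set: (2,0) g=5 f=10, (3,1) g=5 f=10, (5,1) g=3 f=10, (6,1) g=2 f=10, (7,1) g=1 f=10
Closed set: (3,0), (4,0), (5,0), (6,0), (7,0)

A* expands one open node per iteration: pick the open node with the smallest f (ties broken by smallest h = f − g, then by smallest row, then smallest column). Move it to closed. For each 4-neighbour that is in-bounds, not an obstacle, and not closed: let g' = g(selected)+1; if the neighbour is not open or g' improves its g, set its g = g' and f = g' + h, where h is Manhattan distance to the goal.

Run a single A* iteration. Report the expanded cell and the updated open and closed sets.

step 1: expand (2,0) (f=10, h=5) → closed; open now [(1,0) g=6 f=10, (3,1) g=5 f=10, (5,1) g=3 f=10, (6,1) g=2 f=10, (7,1) g=1 f=10]

expanded=(2,0); open=[(1,0) g=6 f=10, (3,1) g=5 f=10, (5,1) g=3 f=10, (6,1) g=2 f=10, (7,1) g=1 f=10]; closed=[(2,0), (3,0), (4,0), (5,0), (6,0), (7,0)]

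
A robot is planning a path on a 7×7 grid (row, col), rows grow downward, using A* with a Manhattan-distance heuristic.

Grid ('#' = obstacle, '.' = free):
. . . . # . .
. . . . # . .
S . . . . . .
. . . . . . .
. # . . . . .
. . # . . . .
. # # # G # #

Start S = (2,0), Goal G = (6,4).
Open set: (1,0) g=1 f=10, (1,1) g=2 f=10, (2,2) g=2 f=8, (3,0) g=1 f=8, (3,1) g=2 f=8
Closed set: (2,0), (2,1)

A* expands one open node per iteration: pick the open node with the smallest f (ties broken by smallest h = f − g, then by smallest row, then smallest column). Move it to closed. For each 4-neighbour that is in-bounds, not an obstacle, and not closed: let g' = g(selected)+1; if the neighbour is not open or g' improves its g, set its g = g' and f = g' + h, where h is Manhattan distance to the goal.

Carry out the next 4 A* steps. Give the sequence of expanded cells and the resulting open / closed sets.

order=[(2,2) → (2,3) → (2,4) → (3,4)]; open=[(1,0) g=1 f=10, (1,1) g=2 f=10, (1,2) g=3 f=10, (1,3) g=4 f=10, (2,5) g=5 f=10, (3,0) g=1 f=8, (3,1) g=2 f=8, (3,2) g=3 f=8, (3,3) g=4 f=8, (3,5) g=6 f=10, (4,4) g=6 f=8]; closed=[(2,0), (2,1), (2,2), (2,3), (2,4), (3,4)]

step 1: expand (2,2) (f=8, h=6) → closed; open now [(1,0) g=1 f=10, (1,1) g=2 f=10, (1,2) g=3 f=10, (2,3) g=3 f=8, (3,0) g=1 f=8, (3,1) g=2 f=8, (3,2) g=3 f=8]
step 2: expand (2,3) (f=8, h=5) → closed; open now [(1,0) g=1 f=10, (1,1) g=2 f=10, (1,2) g=3 f=10, (1,3) g=4 f=10, (2,4) g=4 f=8, (3,0) g=1 f=8, (3,1) g=2 f=8, (3,2) g=3 f=8, (3,3) g=4 f=8]
step 3: expand (2,4) (f=8, h=4) → closed; open now [(1,0) g=1 f=10, (1,1) g=2 f=10, (1,2) g=3 f=10, (1,3) g=4 f=10, (2,5) g=5 f=10, (3,0) g=1 f=8, (3,1) g=2 f=8, (3,2) g=3 f=8, (3,3) g=4 f=8, (3,4) g=5 f=8]
step 4: expand (3,4) (f=8, h=3) → closed; open now [(1,0) g=1 f=10, (1,1) g=2 f=10, (1,2) g=3 f=10, (1,3) g=4 f=10, (2,5) g=5 f=10, (3,0) g=1 f=8, (3,1) g=2 f=8, (3,2) g=3 f=8, (3,3) g=4 f=8, (3,5) g=6 f=10, (4,4) g=6 f=8]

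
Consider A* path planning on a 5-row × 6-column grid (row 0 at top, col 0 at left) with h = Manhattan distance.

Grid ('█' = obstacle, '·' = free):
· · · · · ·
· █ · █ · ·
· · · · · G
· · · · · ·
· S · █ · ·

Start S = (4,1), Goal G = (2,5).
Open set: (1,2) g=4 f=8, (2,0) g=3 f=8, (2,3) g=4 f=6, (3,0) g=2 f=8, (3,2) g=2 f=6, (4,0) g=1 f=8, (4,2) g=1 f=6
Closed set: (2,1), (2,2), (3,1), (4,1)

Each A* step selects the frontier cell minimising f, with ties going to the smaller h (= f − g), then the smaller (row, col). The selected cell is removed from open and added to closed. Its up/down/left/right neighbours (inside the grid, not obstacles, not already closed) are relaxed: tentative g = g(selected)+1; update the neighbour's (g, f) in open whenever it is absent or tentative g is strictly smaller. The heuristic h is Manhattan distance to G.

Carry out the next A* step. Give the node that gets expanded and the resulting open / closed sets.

expanded=(2,3); open=[(1,2) g=4 f=8, (2,0) g=3 f=8, (2,4) g=5 f=6, (3,0) g=2 f=8, (3,2) g=2 f=6, (3,3) g=5 f=8, (4,0) g=1 f=8, (4,2) g=1 f=6]; closed=[(2,1), (2,2), (2,3), (3,1), (4,1)]

step 1: expand (2,3) (f=6, h=2) → closed; open now [(1,2) g=4 f=8, (2,0) g=3 f=8, (2,4) g=5 f=6, (3,0) g=2 f=8, (3,2) g=2 f=6, (3,3) g=5 f=8, (4,0) g=1 f=8, (4,2) g=1 f=6]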